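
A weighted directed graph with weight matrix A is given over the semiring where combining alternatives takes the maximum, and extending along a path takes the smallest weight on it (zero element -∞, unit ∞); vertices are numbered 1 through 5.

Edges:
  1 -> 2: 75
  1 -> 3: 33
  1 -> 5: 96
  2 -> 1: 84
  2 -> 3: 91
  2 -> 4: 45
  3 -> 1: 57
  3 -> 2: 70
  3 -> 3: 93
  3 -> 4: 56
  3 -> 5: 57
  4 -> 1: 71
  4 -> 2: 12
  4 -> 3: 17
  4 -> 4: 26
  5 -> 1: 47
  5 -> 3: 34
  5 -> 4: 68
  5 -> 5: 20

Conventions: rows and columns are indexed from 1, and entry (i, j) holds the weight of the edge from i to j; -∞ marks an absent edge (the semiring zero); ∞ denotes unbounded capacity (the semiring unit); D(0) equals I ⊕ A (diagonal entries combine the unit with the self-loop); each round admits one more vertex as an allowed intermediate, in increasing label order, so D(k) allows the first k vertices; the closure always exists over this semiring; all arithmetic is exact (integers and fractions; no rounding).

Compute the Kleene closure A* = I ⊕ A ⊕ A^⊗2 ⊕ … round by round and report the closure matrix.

D(0):
  [∞, 75, 33, -∞, 96]
  [84, ∞, 91, 45, -∞]
  [57, 70, ∞, 56, 57]
  [71, 12, 17, ∞, -∞]
  [47, -∞, 34, 68, ∞]
D(1):
  [∞, 75, 33, -∞, 96]
  [84, ∞, 91, 45, 84]
  [57, 70, ∞, 56, 57]
  [71, 71, 33, ∞, 71]
  [47, 47, 34, 68, ∞]
D(2):
  [∞, 75, 75, 45, 96]
  [84, ∞, 91, 45, 84]
  [70, 70, ∞, 56, 70]
  [71, 71, 71, ∞, 71]
  [47, 47, 47, 68, ∞]
D(3):
  [∞, 75, 75, 56, 96]
  [84, ∞, 91, 56, 84]
  [70, 70, ∞, 56, 70]
  [71, 71, 71, ∞, 71]
  [47, 47, 47, 68, ∞]
D(4):
  [∞, 75, 75, 56, 96]
  [84, ∞, 91, 56, 84]
  [70, 70, ∞, 56, 70]
  [71, 71, 71, ∞, 71]
  [68, 68, 68, 68, ∞]
D(5):
  [∞, 75, 75, 68, 96]
  [84, ∞, 91, 68, 84]
  [70, 70, ∞, 68, 70]
  [71, 71, 71, ∞, 71]
  [68, 68, 68, 68, ∞]
Answer: A* = [[∞, 75, 75, 68, 96], [84, ∞, 91, 68, 84], [70, 70, ∞, 68, 70], [71, 71, 71, ∞, 71], [68, 68, 68, 68, ∞]]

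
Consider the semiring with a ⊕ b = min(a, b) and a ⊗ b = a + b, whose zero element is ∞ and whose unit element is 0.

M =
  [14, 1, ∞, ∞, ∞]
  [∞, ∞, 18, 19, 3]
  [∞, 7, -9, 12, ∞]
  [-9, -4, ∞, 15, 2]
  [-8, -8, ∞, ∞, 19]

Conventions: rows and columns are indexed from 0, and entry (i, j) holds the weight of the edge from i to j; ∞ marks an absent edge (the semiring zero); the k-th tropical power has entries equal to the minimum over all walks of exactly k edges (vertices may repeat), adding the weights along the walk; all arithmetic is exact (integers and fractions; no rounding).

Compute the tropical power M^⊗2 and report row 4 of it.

M^⊗2:
  [28, 15, 19, 20, 4]
  [-5, -5, 9, 30, 21]
  [3, -2, -18, 3, 10]
  [-6, -8, 14, 15, -1]
  [6, -7, 10, 11, -5]
Answer: row 4 of M^⊗2 = [6, -7, 10, 11, -5]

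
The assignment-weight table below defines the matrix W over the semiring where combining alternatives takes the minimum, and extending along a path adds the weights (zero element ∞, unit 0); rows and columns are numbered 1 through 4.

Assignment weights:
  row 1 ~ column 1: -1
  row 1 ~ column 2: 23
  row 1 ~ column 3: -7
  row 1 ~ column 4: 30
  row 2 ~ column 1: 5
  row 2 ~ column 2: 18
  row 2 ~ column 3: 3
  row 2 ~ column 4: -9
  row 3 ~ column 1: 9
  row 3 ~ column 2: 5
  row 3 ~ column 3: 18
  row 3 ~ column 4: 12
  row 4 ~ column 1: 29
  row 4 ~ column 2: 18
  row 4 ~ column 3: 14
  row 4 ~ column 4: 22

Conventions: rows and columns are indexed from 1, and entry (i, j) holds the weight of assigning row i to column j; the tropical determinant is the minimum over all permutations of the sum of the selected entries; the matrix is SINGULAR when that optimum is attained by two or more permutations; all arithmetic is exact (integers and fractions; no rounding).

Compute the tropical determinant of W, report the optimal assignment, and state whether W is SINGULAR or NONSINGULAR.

σ = (1, 2, 3, 4): (-1) + 18 + 18 + 22 = 57
σ = (1, 2, 4, 3): (-1) + 18 + 12 + 14 = 43
σ = (1, 3, 2, 4): (-1) + 3 + 5 + 22 = 29
σ = (1, 3, 4, 2): (-1) + 3 + 12 + 18 = 32
σ = (1, 4, 2, 3): (-1) + (-9) + 5 + 14 = 9
σ = (1, 4, 3, 2): (-1) + (-9) + 18 + 18 = 26
σ = (2, 1, 3, 4): 23 + 5 + 18 + 22 = 68
σ = (2, 1, 4, 3): 23 + 5 + 12 + 14 = 54
σ = (2, 3, 1, 4): 23 + 3 + 9 + 22 = 57
σ = (2, 3, 4, 1): 23 + 3 + 12 + 29 = 67
σ = (2, 4, 1, 3): 23 + (-9) + 9 + 14 = 37
σ = (2, 4, 3, 1): 23 + (-9) + 18 + 29 = 61
σ = (3, 1, 2, 4): (-7) + 5 + 5 + 22 = 25
σ = (3, 1, 4, 2): (-7) + 5 + 12 + 18 = 28
σ = (3, 2, 1, 4): (-7) + 18 + 9 + 22 = 42
σ = (3, 2, 4, 1): (-7) + 18 + 12 + 29 = 52
σ = (3, 4, 1, 2): (-7) + (-9) + 9 + 18 = 11
σ = (3, 4, 2, 1): (-7) + (-9) + 5 + 29 = 18
σ = (4, 1, 2, 3): 30 + 5 + 5 + 14 = 54
σ = (4, 1, 3, 2): 30 + 5 + 18 + 18 = 71
σ = (4, 2, 1, 3): 30 + 18 + 9 + 14 = 71
σ = (4, 2, 3, 1): 30 + 18 + 18 + 29 = 95
σ = (4, 3, 1, 2): 30 + 3 + 9 + 18 = 60
σ = (4, 3, 2, 1): 30 + 3 + 5 + 29 = 67
Optimal value attained by: σ = (1, 4, 2, 3).
Answer: det⊕(W) = 9; verdict: NONSINGULAR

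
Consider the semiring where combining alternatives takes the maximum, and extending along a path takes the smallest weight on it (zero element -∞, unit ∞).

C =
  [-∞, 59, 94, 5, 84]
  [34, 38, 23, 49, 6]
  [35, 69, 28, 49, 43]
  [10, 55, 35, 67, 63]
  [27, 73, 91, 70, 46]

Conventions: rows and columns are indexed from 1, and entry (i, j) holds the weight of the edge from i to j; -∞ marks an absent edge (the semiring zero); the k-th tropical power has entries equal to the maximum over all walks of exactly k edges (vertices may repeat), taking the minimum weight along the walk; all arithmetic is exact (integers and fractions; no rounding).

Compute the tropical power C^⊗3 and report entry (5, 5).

C^⊗2:
  [35, 73, 84, 70, 46]
  [34, 49, 35, 49, 49]
  [34, 49, 43, 49, 49]
  [35, 63, 63, 67, 63]
  [35, 69, 46, 67, 63]
C^⊗3:
  [35, 69, 46, 67, 63]
  [35, 49, 49, 49, 49]
  [35, 49, 49, 49, 49]
  [35, 63, 63, 67, 63]
  [35, 63, 63, 67, 63]
Key observation: the optimum is the walk 5->4->4->5, with weight 70 min 67 min 63 = 63.
Optimal value attained by: walk 5->4->4->5.
Answer: (C^⊗3)[5][5] = 63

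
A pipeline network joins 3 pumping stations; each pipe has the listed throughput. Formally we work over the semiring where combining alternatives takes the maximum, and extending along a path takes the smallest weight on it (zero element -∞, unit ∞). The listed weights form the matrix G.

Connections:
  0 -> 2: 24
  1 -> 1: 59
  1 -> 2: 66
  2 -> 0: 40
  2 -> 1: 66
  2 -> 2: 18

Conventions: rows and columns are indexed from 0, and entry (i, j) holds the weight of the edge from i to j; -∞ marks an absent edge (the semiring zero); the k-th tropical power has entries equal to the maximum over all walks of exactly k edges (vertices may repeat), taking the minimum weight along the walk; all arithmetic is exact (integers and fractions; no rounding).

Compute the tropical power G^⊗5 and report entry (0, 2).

G^⊗2:
  [24, 24, 18]
  [40, 66, 59]
  [18, 59, 66]
G^⊗3:
  [18, 24, 24]
  [40, 59, 66]
  [40, 66, 59]
G^⊗4:
  [24, 24, 24]
  [40, 66, 59]
  [40, 59, 66]
G^⊗5:
  [24, 24, 24]
  [40, 59, 66]
  [40, 66, 59]
Key observation: the optimum is the walk 0->2->1->2->1->2, with weight 24 min 66 min 66 min 66 min 66 = 24.
Optimal value attained by: walk 0->2->1->2->1->2.
Answer: (G^⊗5)[0][2] = 24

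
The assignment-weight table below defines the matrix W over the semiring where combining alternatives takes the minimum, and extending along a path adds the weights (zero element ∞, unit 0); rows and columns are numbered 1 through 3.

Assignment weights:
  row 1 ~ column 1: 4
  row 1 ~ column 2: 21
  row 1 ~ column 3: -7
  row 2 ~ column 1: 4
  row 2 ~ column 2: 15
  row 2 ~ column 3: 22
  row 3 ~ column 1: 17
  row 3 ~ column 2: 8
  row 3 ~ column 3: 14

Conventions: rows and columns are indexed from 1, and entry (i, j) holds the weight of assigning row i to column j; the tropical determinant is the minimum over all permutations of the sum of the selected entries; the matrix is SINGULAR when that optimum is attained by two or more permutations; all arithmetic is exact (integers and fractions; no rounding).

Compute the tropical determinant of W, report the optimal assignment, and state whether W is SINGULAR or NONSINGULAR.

σ = (1, 2, 3): 4 + 15 + 14 = 33
σ = (1, 3, 2): 4 + 22 + 8 = 34
σ = (2, 1, 3): 21 + 4 + 14 = 39
σ = (2, 3, 1): 21 + 22 + 17 = 60
σ = (3, 1, 2): (-7) + 4 + 8 = 5
σ = (3, 2, 1): (-7) + 15 + 17 = 25
Optimal value attained by: σ = (3, 1, 2).
Answer: det⊕(W) = 5; verdict: NONSINGULAR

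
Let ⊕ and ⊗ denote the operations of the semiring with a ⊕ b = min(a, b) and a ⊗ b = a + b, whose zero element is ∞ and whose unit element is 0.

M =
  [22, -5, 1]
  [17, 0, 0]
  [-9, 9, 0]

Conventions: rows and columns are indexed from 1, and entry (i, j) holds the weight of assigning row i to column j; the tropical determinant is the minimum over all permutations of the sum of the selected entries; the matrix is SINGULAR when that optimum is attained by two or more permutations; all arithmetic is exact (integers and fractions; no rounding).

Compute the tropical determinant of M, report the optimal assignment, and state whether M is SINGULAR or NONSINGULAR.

σ = (1, 2, 3): 22 + 0 + 0 = 22
σ = (1, 3, 2): 22 + 0 + 9 = 31
σ = (2, 1, 3): (-5) + 17 + 0 = 12
σ = (2, 3, 1): (-5) + 0 + (-9) = -14
σ = (3, 1, 2): 1 + 17 + 9 = 27
σ = (3, 2, 1): 1 + 0 + (-9) = -8
Optimal value attained by: σ = (2, 3, 1).
Answer: det⊕(M) = -14; verdict: NONSINGULAR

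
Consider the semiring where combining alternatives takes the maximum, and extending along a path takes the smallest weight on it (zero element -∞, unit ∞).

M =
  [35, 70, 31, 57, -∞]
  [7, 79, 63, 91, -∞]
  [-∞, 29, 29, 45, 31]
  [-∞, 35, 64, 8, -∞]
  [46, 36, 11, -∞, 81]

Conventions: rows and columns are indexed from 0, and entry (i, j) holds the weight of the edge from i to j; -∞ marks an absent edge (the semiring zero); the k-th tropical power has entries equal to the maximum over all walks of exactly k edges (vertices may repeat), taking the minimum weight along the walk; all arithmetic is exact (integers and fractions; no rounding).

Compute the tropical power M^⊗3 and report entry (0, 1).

M^⊗2:
  [35, 70, 63, 70, 31]
  [7, 79, 64, 79, 31]
  [31, 35, 45, 29, 31]
  [7, 35, 35, 45, 31]
  [46, 46, 36, 46, 81]
M^⊗3:
  [35, 70, 64, 70, 31]
  [31, 79, 64, 79, 31]
  [31, 35, 35, 45, 31]
  [31, 35, 45, 35, 31]
  [46, 46, 46, 46, 81]
Key observation: the optimum is the walk 0->1->1->1, with weight 70 min 79 min 79 = 70.
Optimal value attained by: walk 0->1->1->1.
Answer: (M^⊗3)[0][1] = 70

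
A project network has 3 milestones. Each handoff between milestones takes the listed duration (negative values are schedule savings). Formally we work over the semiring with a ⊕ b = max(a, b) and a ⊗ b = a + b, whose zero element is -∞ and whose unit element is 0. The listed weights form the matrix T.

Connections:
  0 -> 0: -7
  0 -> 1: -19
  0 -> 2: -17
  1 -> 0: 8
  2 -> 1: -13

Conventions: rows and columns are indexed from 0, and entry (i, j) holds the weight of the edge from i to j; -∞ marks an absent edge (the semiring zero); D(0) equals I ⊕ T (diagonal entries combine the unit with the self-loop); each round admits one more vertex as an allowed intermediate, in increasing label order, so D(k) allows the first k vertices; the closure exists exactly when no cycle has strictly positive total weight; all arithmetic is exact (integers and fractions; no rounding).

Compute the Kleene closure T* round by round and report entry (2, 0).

D(0):
  [0, -19, -17]
  [8, 0, -∞]
  [-∞, -13, 0]
D(1):
  [0, -19, -17]
  [8, 0, -9]
  [-∞, -13, 0]
D(2):
  [0, -19, -17]
  [8, 0, -9]
  [-5, -13, 0]
D(3):
  [0, -19, -17]
  [8, 0, -9]
  [-5, -13, 0]
Answer: T*[2][0] = -5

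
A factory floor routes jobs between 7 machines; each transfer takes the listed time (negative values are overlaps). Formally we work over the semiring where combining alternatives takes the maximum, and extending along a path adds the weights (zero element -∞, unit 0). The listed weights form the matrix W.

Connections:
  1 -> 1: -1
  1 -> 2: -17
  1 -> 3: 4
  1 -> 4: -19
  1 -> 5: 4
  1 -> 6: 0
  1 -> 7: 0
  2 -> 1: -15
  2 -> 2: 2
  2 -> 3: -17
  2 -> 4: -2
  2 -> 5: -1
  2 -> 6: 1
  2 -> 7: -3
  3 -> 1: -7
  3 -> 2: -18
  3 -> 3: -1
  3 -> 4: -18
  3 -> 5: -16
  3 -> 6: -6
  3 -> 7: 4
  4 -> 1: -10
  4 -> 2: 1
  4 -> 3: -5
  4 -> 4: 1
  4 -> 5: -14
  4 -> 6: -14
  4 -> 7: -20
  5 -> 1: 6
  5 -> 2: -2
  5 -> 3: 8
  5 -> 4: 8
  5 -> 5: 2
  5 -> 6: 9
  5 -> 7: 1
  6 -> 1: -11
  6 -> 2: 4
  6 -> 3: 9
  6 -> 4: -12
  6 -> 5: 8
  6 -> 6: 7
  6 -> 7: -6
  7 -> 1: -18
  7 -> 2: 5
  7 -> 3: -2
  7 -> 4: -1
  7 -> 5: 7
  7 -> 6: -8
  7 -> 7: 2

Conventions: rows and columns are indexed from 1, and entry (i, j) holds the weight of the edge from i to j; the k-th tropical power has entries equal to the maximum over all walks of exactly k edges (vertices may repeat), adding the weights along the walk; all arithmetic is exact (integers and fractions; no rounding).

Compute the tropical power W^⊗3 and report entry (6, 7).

W^⊗2:
  [10, 5, 12, 12, 8, 13, 8]
  [5, 5, 10, 7, 9, 8, 0]
  [-8, 9, 3, 3, 11, 1, 6]
  [-8, 3, -4, 2, 0, 2, -1]
  [8, 13, 18, 10, 17, 16, 12]
  [14, 11, 16, 16, 15, 17, 13]
  [13, 7, 15, 15, 9, 16, 8]
W^⊗3:
  [14, 17, 22, 16, 21, 20, 16]
  [15, 12, 17, 17, 16, 18, 14]
  [17, 11, 19, 19, 13, 20, 12]
  [6, 6, 11, 8, 10, 9, 1]
  [23, 20, 25, 25, 24, 26, 22]
  [21, 21, 26, 23, 25, 24, 20]
  [15, 20, 25, 17, 24, 23, 19]
Key observation: the optimum is the walk 6->5->3->7, with weight 8 + 8 + 4 = 20.
Optimal value attained by: walk 6->5->3->7.
Answer: (W^⊗3)[6][7] = 20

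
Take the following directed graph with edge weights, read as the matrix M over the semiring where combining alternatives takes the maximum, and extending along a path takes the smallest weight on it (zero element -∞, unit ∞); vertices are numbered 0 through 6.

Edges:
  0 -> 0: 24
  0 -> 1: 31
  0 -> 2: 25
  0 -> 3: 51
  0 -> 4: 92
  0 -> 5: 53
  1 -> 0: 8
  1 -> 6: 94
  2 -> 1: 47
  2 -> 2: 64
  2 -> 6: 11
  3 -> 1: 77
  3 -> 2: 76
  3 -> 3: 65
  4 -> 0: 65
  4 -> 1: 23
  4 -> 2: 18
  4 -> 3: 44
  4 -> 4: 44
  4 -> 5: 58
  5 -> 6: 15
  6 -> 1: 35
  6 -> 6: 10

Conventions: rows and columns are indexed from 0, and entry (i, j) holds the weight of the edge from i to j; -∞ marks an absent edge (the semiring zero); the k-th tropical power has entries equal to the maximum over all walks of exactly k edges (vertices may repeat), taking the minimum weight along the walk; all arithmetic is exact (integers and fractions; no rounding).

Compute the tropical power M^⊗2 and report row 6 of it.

M^⊗2:
  [65, 51, 51, 51, 44, 58, 31]
  [8, 35, 8, 8, 8, 8, 10]
  [8, 47, 64, -∞, -∞, -∞, 47]
  [8, 65, 65, 65, -∞, -∞, 77]
  [44, 44, 44, 51, 65, 53, 23]
  [-∞, 15, -∞, -∞, -∞, -∞, 10]
  [8, 10, -∞, -∞, -∞, -∞, 35]
Answer: row 6 of M^⊗2 = [8, 10, -∞, -∞, -∞, -∞, 35]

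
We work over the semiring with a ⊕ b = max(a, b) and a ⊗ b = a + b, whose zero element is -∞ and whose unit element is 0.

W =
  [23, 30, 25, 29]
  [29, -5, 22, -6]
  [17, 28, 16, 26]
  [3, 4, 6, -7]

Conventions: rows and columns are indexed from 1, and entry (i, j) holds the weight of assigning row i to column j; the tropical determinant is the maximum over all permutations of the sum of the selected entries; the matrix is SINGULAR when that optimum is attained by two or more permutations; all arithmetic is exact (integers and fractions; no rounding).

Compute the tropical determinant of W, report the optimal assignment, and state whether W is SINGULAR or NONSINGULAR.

σ = (1, 2, 3, 4): 23 + (-5) + 16 + (-7) = 27
σ = (1, 2, 4, 3): 23 + (-5) + 26 + 6 = 50
σ = (1, 3, 2, 4): 23 + 22 + 28 + (-7) = 66
σ = (1, 3, 4, 2): 23 + 22 + 26 + 4 = 75
σ = (1, 4, 2, 3): 23 + (-6) + 28 + 6 = 51
σ = (1, 4, 3, 2): 23 + (-6) + 16 + 4 = 37
σ = (2, 1, 3, 4): 30 + 29 + 16 + (-7) = 68
σ = (2, 1, 4, 3): 30 + 29 + 26 + 6 = 91
σ = (2, 3, 1, 4): 30 + 22 + 17 + (-7) = 62
σ = (2, 3, 4, 1): 30 + 22 + 26 + 3 = 81
σ = (2, 4, 1, 3): 30 + (-6) + 17 + 6 = 47
σ = (2, 4, 3, 1): 30 + (-6) + 16 + 3 = 43
σ = (3, 1, 2, 4): 25 + 29 + 28 + (-7) = 75
σ = (3, 1, 4, 2): 25 + 29 + 26 + 4 = 84
σ = (3, 2, 1, 4): 25 + (-5) + 17 + (-7) = 30
σ = (3, 2, 4, 1): 25 + (-5) + 26 + 3 = 49
σ = (3, 4, 1, 2): 25 + (-6) + 17 + 4 = 40
σ = (3, 4, 2, 1): 25 + (-6) + 28 + 3 = 50
σ = (4, 1, 2, 3): 29 + 29 + 28 + 6 = 92
σ = (4, 1, 3, 2): 29 + 29 + 16 + 4 = 78
σ = (4, 2, 1, 3): 29 + (-5) + 17 + 6 = 47
σ = (4, 2, 3, 1): 29 + (-5) + 16 + 3 = 43
σ = (4, 3, 1, 2): 29 + 22 + 17 + 4 = 72
σ = (4, 3, 2, 1): 29 + 22 + 28 + 3 = 82
Optimal value attained by: σ = (4, 1, 2, 3).
Answer: det⊕(W) = 92; verdict: NONSINGULAR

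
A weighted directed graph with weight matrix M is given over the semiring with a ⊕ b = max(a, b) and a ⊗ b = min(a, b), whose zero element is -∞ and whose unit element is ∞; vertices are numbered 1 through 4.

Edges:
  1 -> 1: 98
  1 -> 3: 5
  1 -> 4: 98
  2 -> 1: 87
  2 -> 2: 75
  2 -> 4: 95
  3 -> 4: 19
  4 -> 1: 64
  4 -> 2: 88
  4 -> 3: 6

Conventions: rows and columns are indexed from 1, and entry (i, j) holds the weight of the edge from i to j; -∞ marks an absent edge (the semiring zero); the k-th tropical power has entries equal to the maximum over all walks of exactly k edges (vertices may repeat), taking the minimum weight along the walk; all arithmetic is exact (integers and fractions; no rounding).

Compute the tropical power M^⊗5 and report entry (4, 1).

M^⊗2:
  [98, 88, 6, 98]
  [87, 88, 6, 87]
  [19, 19, 6, -∞]
  [87, 75, 5, 88]
M^⊗3:
  [98, 88, 6, 98]
  [87, 87, 6, 88]
  [19, 19, 5, 19]
  [87, 88, 6, 87]
M^⊗4:
  [98, 88, 6, 98]
  [87, 88, 6, 87]
  [19, 19, 6, 19]
  [87, 87, 6, 88]
M^⊗5:
  [98, 88, 6, 98]
  [87, 87, 6, 88]
  [19, 19, 6, 19]
  [87, 88, 6, 87]
Key observation: the optimum is the walk 4->2->1->1->1->1, with weight 88 min 87 min 98 min 98 min 98 = 87.
Optimal value attained by: walk 4->2->1->1->1->1.
Answer: (M^⊗5)[4][1] = 87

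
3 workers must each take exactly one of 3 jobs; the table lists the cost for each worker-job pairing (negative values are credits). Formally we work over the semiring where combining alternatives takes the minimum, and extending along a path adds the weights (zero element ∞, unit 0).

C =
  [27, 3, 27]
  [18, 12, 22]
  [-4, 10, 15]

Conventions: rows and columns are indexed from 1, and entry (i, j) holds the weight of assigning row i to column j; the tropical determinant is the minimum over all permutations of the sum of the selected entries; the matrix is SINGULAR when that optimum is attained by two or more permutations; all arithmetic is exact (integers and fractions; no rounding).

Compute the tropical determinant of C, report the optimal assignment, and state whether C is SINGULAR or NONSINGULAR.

σ = (1, 2, 3): 27 + 12 + 15 = 54
σ = (1, 3, 2): 27 + 22 + 10 = 59
σ = (2, 1, 3): 3 + 18 + 15 = 36
σ = (2, 3, 1): 3 + 22 + (-4) = 21
σ = (3, 1, 2): 27 + 18 + 10 = 55
σ = (3, 2, 1): 27 + 12 + (-4) = 35
Optimal value attained by: σ = (2, 3, 1).
Answer: det⊕(C) = 21; verdict: NONSINGULAR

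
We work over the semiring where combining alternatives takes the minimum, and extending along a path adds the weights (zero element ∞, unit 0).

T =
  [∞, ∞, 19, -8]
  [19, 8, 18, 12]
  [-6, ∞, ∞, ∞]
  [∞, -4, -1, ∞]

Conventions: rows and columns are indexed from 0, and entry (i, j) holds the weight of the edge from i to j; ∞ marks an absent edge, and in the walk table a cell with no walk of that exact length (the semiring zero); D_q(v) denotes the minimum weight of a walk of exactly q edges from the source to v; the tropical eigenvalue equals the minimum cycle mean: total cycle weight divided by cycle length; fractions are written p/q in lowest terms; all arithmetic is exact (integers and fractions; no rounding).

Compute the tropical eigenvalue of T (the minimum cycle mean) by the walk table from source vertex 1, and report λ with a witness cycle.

q=0: [∞, 0, ∞, ∞]
q=1: [19, 8, 18, 12]
q=2: [12, 8, 11, 11]
q=3: [5, 7, 10, 4]
q=4: [4, 0, 3, -3]
Optimal cycle mean attained by: cycle 0->3->2->0, total (-8) + (-1) + (-6), length 3.
Answer: λ = -5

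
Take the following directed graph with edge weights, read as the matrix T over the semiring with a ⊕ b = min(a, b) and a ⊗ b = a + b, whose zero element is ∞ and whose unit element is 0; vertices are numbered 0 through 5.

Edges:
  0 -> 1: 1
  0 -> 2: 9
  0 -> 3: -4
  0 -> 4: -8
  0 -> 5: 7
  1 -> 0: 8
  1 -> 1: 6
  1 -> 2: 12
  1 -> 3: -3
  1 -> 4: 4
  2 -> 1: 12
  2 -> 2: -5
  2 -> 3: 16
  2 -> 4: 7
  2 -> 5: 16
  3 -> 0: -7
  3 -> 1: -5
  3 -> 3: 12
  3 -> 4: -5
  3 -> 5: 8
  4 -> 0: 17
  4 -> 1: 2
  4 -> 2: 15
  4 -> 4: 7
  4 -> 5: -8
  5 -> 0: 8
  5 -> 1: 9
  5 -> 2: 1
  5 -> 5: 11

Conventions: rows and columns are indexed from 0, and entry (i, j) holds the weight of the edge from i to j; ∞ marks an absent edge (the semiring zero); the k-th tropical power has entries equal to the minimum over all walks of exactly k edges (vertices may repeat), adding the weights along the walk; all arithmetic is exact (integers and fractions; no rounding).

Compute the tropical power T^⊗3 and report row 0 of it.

T^⊗2:
  [-11, -9, 4, -2, -9, -16]
  [-10, -8, 7, 3, -8, -4]
  [9, 7, -10, 9, 2, -1]
  [3, -6, 2, -11, -15, -13]
  [0, 1, -7, -1, 6, -1]
  [17, 9, -4, 4, 0, 15]
T^⊗3:
  [-9, -10, -15, -15, -19, -17]
  [-4, -9, -3, -14, -18, -16]
  [2, 2, -15, 4, -3, -6]
  [-18, -16, -12, -9, -16, -23]
  [-8, -6, -12, -4, -8, -2]
  [-3, -1, -9, 6, -1, -8]
Answer: row 0 of T^⊗3 = [-9, -10, -15, -15, -19, -17]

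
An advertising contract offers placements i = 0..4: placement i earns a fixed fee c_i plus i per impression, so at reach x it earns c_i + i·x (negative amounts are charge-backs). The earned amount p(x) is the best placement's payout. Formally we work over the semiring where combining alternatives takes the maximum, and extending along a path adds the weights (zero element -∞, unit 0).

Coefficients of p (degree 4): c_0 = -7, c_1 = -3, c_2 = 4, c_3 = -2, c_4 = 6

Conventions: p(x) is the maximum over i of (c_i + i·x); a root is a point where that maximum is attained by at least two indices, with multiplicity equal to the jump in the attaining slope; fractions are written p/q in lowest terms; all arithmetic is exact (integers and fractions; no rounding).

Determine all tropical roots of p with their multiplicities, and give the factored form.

hull edge (i=0, c=-7) to (i=2, c=4): slope 11/2, span 2
hull edge (i=2, c=4) to (i=4, c=6): slope 1, span 2
Factored form: p(x) = 6 ⊗ (x ⊕ (-11/2)) ⊗ (x ⊕ (-11/2)) ⊗ (x ⊕ (-1)) ⊗ (x ⊕ (-1))
Answer: roots = -11/2 (mult 2), -1 (mult 2)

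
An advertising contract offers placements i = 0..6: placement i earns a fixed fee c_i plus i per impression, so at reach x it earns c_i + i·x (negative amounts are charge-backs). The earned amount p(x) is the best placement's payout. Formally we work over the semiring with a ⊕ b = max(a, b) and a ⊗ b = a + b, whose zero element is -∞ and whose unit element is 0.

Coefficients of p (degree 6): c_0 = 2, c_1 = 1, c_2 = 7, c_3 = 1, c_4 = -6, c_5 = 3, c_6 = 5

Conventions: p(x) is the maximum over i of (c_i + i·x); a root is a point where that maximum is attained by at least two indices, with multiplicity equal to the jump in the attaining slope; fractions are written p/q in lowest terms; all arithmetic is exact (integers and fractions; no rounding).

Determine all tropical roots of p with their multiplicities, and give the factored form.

hull edge (i=0, c=2) to (i=2, c=7): slope 5/2, span 2
hull edge (i=2, c=7) to (i=6, c=5): slope -1/2, span 4
Factored form: p(x) = 5 ⊗ (x ⊕ (-5/2)) ⊗ (x ⊕ (-5/2)) ⊗ (x ⊕ 1/2) ⊗ (x ⊕ 1/2) ⊗ (x ⊕ 1/2) ⊗ (x ⊕ 1/2)
Answer: roots = -5/2 (mult 2), 1/2 (mult 4)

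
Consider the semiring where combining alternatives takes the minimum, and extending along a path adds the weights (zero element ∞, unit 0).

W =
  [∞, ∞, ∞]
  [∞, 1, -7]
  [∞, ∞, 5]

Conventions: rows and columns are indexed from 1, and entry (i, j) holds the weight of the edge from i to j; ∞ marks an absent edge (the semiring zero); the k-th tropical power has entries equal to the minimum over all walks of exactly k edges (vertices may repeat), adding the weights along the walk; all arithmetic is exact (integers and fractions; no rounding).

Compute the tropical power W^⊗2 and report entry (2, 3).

W^⊗2:
  [∞, ∞, ∞]
  [∞, 2, -6]
  [∞, ∞, 10]
Key observation: the optimum is the walk 2->2->3, with weight 1 + (-7) = -6.
Optimal value attained by: walk 2->2->3.
Answer: (W^⊗2)[2][3] = -6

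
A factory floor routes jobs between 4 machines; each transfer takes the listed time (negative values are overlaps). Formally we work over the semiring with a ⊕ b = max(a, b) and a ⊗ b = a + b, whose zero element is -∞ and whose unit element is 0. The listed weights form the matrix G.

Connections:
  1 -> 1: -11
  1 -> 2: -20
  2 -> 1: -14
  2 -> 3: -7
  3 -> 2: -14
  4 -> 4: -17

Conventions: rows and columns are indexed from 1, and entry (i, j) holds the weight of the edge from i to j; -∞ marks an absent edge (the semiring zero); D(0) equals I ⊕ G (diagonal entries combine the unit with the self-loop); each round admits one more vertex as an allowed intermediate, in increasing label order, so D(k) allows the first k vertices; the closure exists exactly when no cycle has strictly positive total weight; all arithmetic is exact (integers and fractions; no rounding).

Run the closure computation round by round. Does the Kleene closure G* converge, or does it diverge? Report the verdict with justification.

D(0):
  [0, -20, -∞, -∞]
  [-14, 0, -7, -∞]
  [-∞, -14, 0, -∞]
  [-∞, -∞, -∞, 0]
D(1):
  [0, -20, -∞, -∞]
  [-14, 0, -7, -∞]
  [-∞, -14, 0, -∞]
  [-∞, -∞, -∞, 0]
D(2):
  [0, -20, -27, -∞]
  [-14, 0, -7, -∞]
  [-28, -14, 0, -∞]
  [-∞, -∞, -∞, 0]
D(3):
  [0, -20, -27, -∞]
  [-14, 0, -7, -∞]
  [-28, -14, 0, -∞]
  [-∞, -∞, -∞, 0]
D(4):
  [0, -20, -27, -∞]
  [-14, 0, -7, -∞]
  [-28, -14, 0, -∞]
  [-∞, -∞, -∞, 0]
Key observation: every diagonal entry stays at the unit through all rounds, so no improving cycle exists.
Answer: CONVERGES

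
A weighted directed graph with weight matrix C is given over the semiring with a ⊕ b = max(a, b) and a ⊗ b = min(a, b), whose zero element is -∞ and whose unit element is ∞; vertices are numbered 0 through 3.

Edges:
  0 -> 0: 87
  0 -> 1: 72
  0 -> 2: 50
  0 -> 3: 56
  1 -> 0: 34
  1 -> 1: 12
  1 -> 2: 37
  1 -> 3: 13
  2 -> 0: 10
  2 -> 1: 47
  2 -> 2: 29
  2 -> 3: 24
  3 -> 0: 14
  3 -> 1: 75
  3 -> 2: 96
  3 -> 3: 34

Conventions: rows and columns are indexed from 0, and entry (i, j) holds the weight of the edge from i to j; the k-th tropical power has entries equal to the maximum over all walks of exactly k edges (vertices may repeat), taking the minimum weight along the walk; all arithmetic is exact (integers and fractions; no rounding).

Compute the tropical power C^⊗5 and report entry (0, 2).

C^⊗2:
  [87, 72, 56, 56]
  [34, 37, 34, 34]
  [34, 29, 37, 24]
  [34, 47, 37, 34]
C^⊗3:
  [87, 72, 56, 56]
  [34, 34, 37, 34]
  [34, 37, 34, 34]
  [34, 37, 37, 34]
C^⊗4:
  [87, 72, 56, 56]
  [34, 37, 34, 34]
  [34, 34, 37, 34]
  [34, 37, 37, 34]
C^⊗5:
  [87, 72, 56, 56]
  [34, 34, 37, 34]
  [34, 37, 34, 34]
  [34, 37, 37, 34]
Key observation: the optimum is the walk 0->0->0->0->3->2, with weight 87 min 87 min 87 min 56 min 96 = 56.
Optimal value attained by: walk 0->0->0->0->3->2.
Answer: (C^⊗5)[0][2] = 56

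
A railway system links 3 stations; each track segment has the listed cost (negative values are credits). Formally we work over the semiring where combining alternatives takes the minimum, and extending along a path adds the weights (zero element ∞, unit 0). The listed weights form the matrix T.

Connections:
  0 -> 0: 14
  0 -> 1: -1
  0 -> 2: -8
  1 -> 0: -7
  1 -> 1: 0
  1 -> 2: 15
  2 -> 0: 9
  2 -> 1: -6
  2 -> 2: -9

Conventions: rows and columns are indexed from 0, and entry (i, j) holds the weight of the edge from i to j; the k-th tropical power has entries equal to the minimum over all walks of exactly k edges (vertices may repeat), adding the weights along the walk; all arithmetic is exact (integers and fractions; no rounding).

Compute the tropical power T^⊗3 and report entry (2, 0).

T^⊗2:
  [-8, -14, -17]
  [-7, -8, -15]
  [-13, -15, -18]
T^⊗3:
  [-21, -23, -26]
  [-15, -21, -24]
  [-22, -24, -27]
Key observation: the optimum is the walk 2->2->1->0, with weight (-9) + (-6) + (-7) = -22.
Optimal value attained by: walk 2->2->1->0.
Answer: (T^⊗3)[2][0] = -22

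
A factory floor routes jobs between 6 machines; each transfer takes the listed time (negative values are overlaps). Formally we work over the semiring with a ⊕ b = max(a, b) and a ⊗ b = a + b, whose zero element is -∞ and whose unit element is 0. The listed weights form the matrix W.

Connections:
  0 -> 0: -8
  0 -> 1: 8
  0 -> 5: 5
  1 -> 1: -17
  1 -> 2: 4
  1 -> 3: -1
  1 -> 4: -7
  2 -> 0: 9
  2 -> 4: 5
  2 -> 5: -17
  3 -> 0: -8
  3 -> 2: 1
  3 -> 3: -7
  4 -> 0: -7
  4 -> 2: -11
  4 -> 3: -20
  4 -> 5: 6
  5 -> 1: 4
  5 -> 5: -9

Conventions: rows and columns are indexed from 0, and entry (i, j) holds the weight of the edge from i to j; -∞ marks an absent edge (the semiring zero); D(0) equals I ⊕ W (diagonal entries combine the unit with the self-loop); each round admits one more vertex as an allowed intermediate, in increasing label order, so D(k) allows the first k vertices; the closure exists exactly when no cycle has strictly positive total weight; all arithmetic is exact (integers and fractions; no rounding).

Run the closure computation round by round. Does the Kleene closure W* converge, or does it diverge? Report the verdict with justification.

D(0):
  [0, 8, -∞, -∞, -∞, 5]
  [-∞, 0, 4, -1, -7, -∞]
  [9, -∞, 0, -∞, 5, -17]
  [-8, -∞, 1, 0, -∞, -∞]
  [-7, -∞, -11, -20, 0, 6]
  [-∞, 4, -∞, -∞, -∞, 0]
D(1):
  [0, 8, -∞, -∞, -∞, 5]
  [-∞, 0, 4, -1, -7, -∞]
  [9, 17, 0, -∞, 5, 14]
  [-8, 0, 1, 0, -∞, -3]
  [-7, 1, -11, -20, 0, 6]
  [-∞, 4, -∞, -∞, -∞, 0]
Detection: at round 2, diagonal entry (2, 2) turns strictly positive.
Key observation: the cycle 2->0->1->2 has total weight 9 + 8 + 4, which is strictly positive.
Answer: DIVERGES — positive cycle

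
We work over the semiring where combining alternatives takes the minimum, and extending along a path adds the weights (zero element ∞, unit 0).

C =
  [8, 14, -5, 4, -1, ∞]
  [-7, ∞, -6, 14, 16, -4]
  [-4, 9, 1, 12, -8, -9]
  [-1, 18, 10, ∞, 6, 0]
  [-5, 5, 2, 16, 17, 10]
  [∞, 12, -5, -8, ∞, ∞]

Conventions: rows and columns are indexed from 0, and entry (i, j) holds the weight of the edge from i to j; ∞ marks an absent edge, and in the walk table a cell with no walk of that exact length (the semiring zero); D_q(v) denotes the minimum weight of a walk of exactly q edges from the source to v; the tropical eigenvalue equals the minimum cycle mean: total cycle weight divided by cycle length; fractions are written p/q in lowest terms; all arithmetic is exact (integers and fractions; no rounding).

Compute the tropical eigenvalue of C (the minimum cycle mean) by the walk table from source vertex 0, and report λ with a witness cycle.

q=0: [0, ∞, ∞, ∞, ∞, ∞]
q=1: [8, 14, -5, 4, -1, ∞]
q=2: [-9, 4, -4, 7, -13, -14]
q=3: [-18, -8, -19, -22, -12, -13]
q=4: [-23, -10, -23, -21, -27, -28]
q=5: [-32, -22, -33, -36, -31, -32]
q=6: [-37, -26, -37, -40, -41, -42]
Optimal cycle mean attained by: cycle 2->5->2, total (-9) + (-5), length 2.
Answer: λ = -7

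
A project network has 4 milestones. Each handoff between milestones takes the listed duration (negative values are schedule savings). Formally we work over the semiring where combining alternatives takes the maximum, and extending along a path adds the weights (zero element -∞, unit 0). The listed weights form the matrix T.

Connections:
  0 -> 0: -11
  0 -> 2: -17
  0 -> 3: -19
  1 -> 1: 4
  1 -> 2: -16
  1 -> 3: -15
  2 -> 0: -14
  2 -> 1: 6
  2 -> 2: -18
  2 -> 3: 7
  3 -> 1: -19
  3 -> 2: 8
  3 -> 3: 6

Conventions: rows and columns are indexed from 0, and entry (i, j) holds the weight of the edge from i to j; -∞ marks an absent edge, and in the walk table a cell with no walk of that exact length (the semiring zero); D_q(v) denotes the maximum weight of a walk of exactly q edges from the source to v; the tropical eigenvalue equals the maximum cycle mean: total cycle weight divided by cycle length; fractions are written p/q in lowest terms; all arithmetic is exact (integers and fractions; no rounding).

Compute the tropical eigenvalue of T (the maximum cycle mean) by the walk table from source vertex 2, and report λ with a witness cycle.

q=0: [-∞, -∞, 0, -∞]
q=1: [-14, 6, -18, 7]
q=2: [-25, 10, 15, 13]
q=3: [1, 21, 21, 22]
q=4: [7, 27, 30, 28]
Optimal cycle mean attained by: cycle 2->3->2, total 7 + 8, length 2.
Answer: λ = 15/2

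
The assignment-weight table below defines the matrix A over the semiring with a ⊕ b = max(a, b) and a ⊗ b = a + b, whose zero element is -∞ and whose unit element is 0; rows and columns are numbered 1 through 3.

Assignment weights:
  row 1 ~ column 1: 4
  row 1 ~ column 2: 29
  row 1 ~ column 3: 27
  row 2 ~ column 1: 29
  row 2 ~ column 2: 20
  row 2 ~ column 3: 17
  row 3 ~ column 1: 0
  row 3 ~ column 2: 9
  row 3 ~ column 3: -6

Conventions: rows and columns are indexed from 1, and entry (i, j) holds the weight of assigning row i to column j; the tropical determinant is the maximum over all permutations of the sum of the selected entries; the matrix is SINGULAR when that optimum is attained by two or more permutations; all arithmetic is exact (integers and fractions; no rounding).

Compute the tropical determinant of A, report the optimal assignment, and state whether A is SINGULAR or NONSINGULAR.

σ = (1, 2, 3): 4 + 20 + (-6) = 18
σ = (1, 3, 2): 4 + 17 + 9 = 30
σ = (2, 1, 3): 29 + 29 + (-6) = 52
σ = (2, 3, 1): 29 + 17 + 0 = 46
σ = (3, 1, 2): 27 + 29 + 9 = 65
σ = (3, 2, 1): 27 + 20 + 0 = 47
Optimal value attained by: σ = (3, 1, 2).
Answer: det⊕(A) = 65; verdict: NONSINGULAR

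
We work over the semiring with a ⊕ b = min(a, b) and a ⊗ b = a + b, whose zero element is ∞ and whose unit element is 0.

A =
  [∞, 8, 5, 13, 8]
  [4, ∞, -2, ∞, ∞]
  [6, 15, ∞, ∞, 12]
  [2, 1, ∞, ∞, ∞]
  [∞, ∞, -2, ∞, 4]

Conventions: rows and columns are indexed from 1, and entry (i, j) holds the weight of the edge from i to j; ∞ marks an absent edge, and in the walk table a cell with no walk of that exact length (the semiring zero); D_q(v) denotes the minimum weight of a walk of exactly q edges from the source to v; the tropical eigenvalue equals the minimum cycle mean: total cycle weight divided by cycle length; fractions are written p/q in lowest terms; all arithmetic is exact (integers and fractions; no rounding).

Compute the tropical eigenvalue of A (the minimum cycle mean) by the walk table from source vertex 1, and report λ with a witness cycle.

q=0: [0, ∞, ∞, ∞, ∞]
q=1: [∞, 8, 5, 13, 8]
q=2: [11, 14, 6, ∞, 12]
q=3: [12, 19, 10, 24, 16]
q=4: [16, 20, 14, 25, 20]
q=5: [20, 24, 18, 29, 24]
Optimal cycle mean attained by: cycle 1->2->3->1, total 8 + (-2) + 6, length 3.
Answer: λ = 4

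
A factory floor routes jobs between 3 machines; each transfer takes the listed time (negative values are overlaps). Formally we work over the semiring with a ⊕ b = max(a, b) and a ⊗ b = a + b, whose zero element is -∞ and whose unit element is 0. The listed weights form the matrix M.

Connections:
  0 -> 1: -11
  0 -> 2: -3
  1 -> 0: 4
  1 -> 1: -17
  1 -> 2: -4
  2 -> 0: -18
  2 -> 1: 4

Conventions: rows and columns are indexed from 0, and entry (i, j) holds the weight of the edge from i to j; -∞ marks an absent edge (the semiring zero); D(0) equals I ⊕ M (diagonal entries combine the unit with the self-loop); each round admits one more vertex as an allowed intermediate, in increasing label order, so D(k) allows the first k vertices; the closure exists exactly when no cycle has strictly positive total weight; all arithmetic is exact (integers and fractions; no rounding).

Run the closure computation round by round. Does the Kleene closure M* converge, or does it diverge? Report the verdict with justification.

D(0):
  [0, -11, -3]
  [4, 0, -4]
  [-18, 4, 0]
D(1):
  [0, -11, -3]
  [4, 0, 1]
  [-18, 4, 0]
Detection: at round 2, diagonal entry (2, 2) turns strictly positive.
Key observation: the cycle 2->1->0->2 has total weight 4 + 4 + (-3), which is strictly positive.
Answer: DIVERGES — positive cycle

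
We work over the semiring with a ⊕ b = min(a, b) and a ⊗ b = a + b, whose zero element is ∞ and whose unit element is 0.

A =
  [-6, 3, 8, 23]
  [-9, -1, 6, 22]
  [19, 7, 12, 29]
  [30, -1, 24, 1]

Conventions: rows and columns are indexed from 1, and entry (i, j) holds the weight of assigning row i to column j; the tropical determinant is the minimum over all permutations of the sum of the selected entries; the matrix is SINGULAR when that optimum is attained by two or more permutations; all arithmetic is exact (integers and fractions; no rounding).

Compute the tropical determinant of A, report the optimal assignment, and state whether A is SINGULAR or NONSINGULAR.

σ = (1, 2, 3, 4): (-6) + (-1) + 12 + 1 = 6
σ = (1, 2, 4, 3): (-6) + (-1) + 29 + 24 = 46
σ = (1, 3, 2, 4): (-6) + 6 + 7 + 1 = 8
σ = (1, 3, 4, 2): (-6) + 6 + 29 + (-1) = 28
σ = (1, 4, 2, 3): (-6) + 22 + 7 + 24 = 47
σ = (1, 4, 3, 2): (-6) + 22 + 12 + (-1) = 27
σ = (2, 1, 3, 4): 3 + (-9) + 12 + 1 = 7
σ = (2, 1, 4, 3): 3 + (-9) + 29 + 24 = 47
σ = (2, 3, 1, 4): 3 + 6 + 19 + 1 = 29
σ = (2, 3, 4, 1): 3 + 6 + 29 + 30 = 68
σ = (2, 4, 1, 3): 3 + 22 + 19 + 24 = 68
σ = (2, 4, 3, 1): 3 + 22 + 12 + 30 = 67
σ = (3, 1, 2, 4): 8 + (-9) + 7 + 1 = 7
σ = (3, 1, 4, 2): 8 + (-9) + 29 + (-1) = 27
σ = (3, 2, 1, 4): 8 + (-1) + 19 + 1 = 27
σ = (3, 2, 4, 1): 8 + (-1) + 29 + 30 = 66
σ = (3, 4, 1, 2): 8 + 22 + 19 + (-1) = 48
σ = (3, 4, 2, 1): 8 + 22 + 7 + 30 = 67
σ = (4, 1, 2, 3): 23 + (-9) + 7 + 24 = 45
σ = (4, 1, 3, 2): 23 + (-9) + 12 + (-1) = 25
σ = (4, 2, 1, 3): 23 + (-1) + 19 + 24 = 65
σ = (4, 2, 3, 1): 23 + (-1) + 12 + 30 = 64
σ = (4, 3, 1, 2): 23 + 6 + 19 + (-1) = 47
σ = (4, 3, 2, 1): 23 + 6 + 7 + 30 = 66
Optimal value attained by: σ = (1, 2, 3, 4).
Answer: det⊕(A) = 6; verdict: NONSINGULAR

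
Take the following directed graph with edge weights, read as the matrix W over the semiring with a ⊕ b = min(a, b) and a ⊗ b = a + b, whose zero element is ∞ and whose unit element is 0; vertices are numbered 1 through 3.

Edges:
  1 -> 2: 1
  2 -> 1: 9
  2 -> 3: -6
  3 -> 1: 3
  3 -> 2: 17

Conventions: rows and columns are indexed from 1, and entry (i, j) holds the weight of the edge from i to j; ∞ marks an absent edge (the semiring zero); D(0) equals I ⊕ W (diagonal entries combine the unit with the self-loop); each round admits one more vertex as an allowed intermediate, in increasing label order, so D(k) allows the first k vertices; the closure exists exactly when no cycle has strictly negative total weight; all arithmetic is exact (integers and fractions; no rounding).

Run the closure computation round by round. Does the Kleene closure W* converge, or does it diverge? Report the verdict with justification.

D(0):
  [0, 1, ∞]
  [9, 0, -6]
  [3, 17, 0]
D(1):
  [0, 1, ∞]
  [9, 0, -6]
  [3, 4, 0]
Detection: at round 2, diagonal entry (3, 3) turns strictly negative.
Key observation: the cycle 3->1->2->3 has total weight 3 + 1 + (-6), which is strictly negative.
Answer: DIVERGES — negative cycle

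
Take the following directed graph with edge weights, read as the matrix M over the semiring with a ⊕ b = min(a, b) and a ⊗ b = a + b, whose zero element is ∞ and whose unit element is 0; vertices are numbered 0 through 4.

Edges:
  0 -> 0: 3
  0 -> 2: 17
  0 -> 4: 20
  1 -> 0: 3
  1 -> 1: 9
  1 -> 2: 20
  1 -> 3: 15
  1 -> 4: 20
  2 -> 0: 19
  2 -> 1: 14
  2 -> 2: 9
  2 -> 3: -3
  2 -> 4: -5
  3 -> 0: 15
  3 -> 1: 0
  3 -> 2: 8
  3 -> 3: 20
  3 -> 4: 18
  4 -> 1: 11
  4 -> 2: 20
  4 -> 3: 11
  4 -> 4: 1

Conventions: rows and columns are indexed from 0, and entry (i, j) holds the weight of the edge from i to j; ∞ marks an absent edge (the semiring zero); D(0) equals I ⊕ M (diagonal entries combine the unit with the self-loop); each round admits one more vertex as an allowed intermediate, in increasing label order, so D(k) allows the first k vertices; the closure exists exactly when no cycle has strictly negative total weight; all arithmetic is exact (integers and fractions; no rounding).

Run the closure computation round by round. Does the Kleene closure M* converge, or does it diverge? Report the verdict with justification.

D(0):
  [0, ∞, 17, ∞, 20]
  [3, 0, 20, 15, 20]
  [19, 14, 0, -3, -5]
  [15, 0, 8, 0, 18]
  [∞, 11, 20, 11, 0]
D(1):
  [0, ∞, 17, ∞, 20]
  [3, 0, 20, 15, 20]
  [19, 14, 0, -3, -5]
  [15, 0, 8, 0, 18]
  [∞, 11, 20, 11, 0]
D(2):
  [0, ∞, 17, ∞, 20]
  [3, 0, 20, 15, 20]
  [17, 14, 0, -3, -5]
  [3, 0, 8, 0, 18]
  [14, 11, 20, 11, 0]
D(3):
  [0, 31, 17, 14, 12]
  [3, 0, 20, 15, 15]
  [17, 14, 0, -3, -5]
  [3, 0, 8, 0, 3]
  [14, 11, 20, 11, 0]
D(4):
  [0, 14, 17, 14, 12]
  [3, 0, 20, 15, 15]
  [0, -3, 0, -3, -5]
  [3, 0, 8, 0, 3]
  [14, 11, 19, 11, 0]
D(5):
  [0, 14, 17, 14, 12]
  [3, 0, 20, 15, 15]
  [0, -3, 0, -3, -5]
  [3, 0, 8, 0, 3]
  [14, 11, 19, 11, 0]
Key observation: every diagonal entry stays at the unit through all rounds, so no improving cycle exists.
Answer: CONVERGES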